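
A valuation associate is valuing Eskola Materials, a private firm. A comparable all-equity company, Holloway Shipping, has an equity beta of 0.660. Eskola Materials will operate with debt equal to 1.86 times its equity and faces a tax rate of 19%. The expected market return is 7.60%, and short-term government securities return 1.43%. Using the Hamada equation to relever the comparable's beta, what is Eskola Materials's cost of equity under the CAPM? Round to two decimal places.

11.64%

β_L = β_U × [1 + (1 − t)(D/E)] = 0.660 × [1 + (1 − 0.19) × 1.86]
    = 0.660 × [1 + 0.81 × 1.86] = 0.660 × 2.5066 = 1.6544
MRP = 7.60% − 1.43% = 6.17%
E(R) = R_f + β_L × MRP = 1.43% + 1.6544 × 6.17% = 11.64%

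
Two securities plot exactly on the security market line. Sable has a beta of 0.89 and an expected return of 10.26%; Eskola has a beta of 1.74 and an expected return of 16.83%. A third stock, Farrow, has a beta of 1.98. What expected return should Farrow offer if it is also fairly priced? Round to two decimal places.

MRP (SML slope) = (16.83% − 10.26%) / (1.74 − 0.89) = 6.57% / 0.85 = 7.7294%
R_f (intercept) = 10.26% − 0.89 × 7.7294% = 3.3808%
E(R_Farrow) = R_f + β × MRP = 3.3808% + 1.98 × 7.7294% = 18.69%

18.69%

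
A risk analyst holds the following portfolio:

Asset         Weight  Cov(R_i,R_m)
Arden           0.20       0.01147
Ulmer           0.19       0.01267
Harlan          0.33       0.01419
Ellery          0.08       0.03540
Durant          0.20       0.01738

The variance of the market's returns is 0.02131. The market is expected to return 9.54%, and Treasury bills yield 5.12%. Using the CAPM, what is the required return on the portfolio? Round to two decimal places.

β_Arden = 0.01147 / 0.02131 = 0.5382
β_Ulmer = 0.01267 / 0.02131 = 0.5946
β_Harlan = 0.01419 / 0.02131 = 0.6659
β_Ellery = 0.03540 / 0.02131 = 1.6612
β_Durant = 0.01738 / 0.02131 = 0.8156
β_P = Σ w_i β_i = 0.20×0.5382 + 0.19×0.5946 + 0.33×0.6659 + 0.08×1.6612 + 0.20×0.8156 = 0.7364
MRP = 9.54% − 5.12% = 4.42%
E(R_P) = R_f + β_P × MRP = 5.12% + 0.7364 × 4.42% = 8.37%

8.37%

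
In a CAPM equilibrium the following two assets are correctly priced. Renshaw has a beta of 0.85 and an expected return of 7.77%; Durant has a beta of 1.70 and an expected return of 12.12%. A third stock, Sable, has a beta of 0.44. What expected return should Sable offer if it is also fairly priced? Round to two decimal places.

5.67%

MRP (SML slope) = (12.12% − 7.77%) / (1.70 − 0.85) = 4.35% / 0.85 = 5.1176%
R_f (intercept) = 7.77% − 0.85 × 5.1176% = 3.4200%
E(R_Sable) = R_f + β × MRP = 3.4200% + 0.44 × 5.1176% = 5.67%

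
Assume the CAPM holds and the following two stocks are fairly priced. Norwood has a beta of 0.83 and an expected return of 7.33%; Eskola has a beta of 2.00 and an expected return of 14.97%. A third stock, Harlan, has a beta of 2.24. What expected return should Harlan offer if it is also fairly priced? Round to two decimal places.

MRP (SML slope) = (14.97% − 7.33%) / (2.00 − 0.83) = 7.64% / 1.17 = 6.5299%
R_f (intercept) = 7.33% − 0.83 × 6.5299% = 1.9102%
E(R_Harlan) = R_f + β × MRP = 1.9102% + 2.24 × 6.5299% = 16.54%

16.54%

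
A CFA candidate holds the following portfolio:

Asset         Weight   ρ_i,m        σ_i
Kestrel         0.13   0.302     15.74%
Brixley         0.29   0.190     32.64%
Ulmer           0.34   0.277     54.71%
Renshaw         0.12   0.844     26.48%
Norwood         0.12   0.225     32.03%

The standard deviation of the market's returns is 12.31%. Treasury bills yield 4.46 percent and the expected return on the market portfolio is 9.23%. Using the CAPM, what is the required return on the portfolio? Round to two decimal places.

8.77%

β_Kestrel = 0.302 × 15.74% / 12.31% = 0.3861
β_Brixley = 0.190 × 32.64% / 12.31% = 0.5038
β_Ulmer = 0.277 × 54.71% / 12.31% = 1.2311
β_Renshaw = 0.844 × 26.48% / 12.31% = 1.8155
β_Norwood = 0.225 × 32.03% / 12.31% = 0.5854
β_P = Σ w_i β_i = 0.13×0.3861 + 0.29×0.5038 + 0.34×1.2311 + 0.12×1.8155 + 0.12×0.5854 = 0.9030
MRP = 9.23% − 4.46% = 4.77%
E(R_P) = R_f + β_P × MRP = 4.46% + 0.9030 × 4.77% = 8.77%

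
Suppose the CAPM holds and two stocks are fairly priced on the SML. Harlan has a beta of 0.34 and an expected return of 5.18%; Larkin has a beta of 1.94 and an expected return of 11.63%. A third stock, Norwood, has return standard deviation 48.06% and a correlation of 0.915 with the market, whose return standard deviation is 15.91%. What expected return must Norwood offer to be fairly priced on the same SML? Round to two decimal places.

14.95%

MRP = (11.63% − 5.18%) / (1.94 − 0.34) = 4.0313%
R_f = 5.18% − 0.34 × 4.0313% = 3.8094%
β_Norwood = ρ·σ_i/σ_m = 0.915 × 48.06 / 15.91 = 2.7640
E(R_Norwood) = R_f + β × MRP = 3.8094% + 2.7640 × 4.0313% = 14.95%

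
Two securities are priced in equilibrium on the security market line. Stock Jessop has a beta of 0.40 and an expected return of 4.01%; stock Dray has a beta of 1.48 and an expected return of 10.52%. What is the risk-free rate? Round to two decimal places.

Both satisfy E(R) = R_f + β·MRP, so the slope of the SML is
MRP = (10.52% − 4.01%) / (1.48 − 0.40) = 6.51% / 1.08 = 6.0278%
R_f = E(R_Jessop) − β_Jessop·MRP = 4.01% − 0.40 × 6.0278% = 1.5989%

1.60%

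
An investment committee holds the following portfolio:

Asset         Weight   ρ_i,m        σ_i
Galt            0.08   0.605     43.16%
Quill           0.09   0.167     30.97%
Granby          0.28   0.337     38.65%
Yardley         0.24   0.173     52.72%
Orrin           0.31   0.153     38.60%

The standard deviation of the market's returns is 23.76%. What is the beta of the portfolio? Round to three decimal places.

β_Galt = 0.605 × 43.16% / 23.76% = 1.0990
β_Quill = 0.167 × 30.97% / 23.76% = 0.2177
β_Granby = 0.337 × 38.65% / 23.76% = 0.5482
β_Yardley = 0.173 × 52.72% / 23.76% = 0.3839
β_Orrin = 0.153 × 38.60% / 23.76% = 0.2486
β_P = Σ w_i β_i = 0.08×1.0990 + 0.09×0.2177 + 0.28×0.5482 + 0.24×0.3839 + 0.31×0.2486 = 0.4302

0.430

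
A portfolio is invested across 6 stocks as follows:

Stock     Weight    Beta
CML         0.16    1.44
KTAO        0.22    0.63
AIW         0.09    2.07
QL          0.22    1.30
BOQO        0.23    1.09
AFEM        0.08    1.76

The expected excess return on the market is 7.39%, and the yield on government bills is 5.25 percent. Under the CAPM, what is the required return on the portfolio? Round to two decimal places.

β_P = Σ w_i β_i = 0.16×1.44 + 0.22×0.63 + 0.09×2.07 + 0.22×1.30 + 0.23×1.09 + 0.08×1.76 = 1.2328
E(R_P) = R_f + β_P × MRP = 5.25% + 1.2328 × 7.39% = 14.36%

14.36%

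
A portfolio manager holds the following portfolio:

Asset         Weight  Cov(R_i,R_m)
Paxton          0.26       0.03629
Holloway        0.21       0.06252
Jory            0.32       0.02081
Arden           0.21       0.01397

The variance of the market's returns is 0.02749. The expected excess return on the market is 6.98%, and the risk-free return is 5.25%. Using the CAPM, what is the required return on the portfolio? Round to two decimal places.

13.42%

β_Paxton = 0.03629 / 0.02749 = 1.3201
β_Holloway = 0.06252 / 0.02749 = 2.2743
β_Jory = 0.02081 / 0.02749 = 0.7570
β_Arden = 0.01397 / 0.02749 = 0.5082
β_P = Σ w_i β_i = 0.26×1.3201 + 0.21×2.2743 + 0.32×0.7570 + 0.21×0.5082 = 1.1698
E(R_P) = R_f + β_P × MRP = 5.25% + 1.1698 × 6.98% = 13.42%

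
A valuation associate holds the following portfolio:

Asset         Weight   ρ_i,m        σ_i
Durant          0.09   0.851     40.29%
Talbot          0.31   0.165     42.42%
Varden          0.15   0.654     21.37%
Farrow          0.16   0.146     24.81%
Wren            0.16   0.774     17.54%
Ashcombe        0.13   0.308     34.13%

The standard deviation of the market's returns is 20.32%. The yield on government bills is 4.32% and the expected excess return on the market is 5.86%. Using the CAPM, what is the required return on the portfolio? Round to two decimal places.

β_Durant = 0.851 × 40.29% / 20.32% = 1.6873
β_Talbot = 0.165 × 42.42% / 20.32% = 0.3445
β_Varden = 0.654 × 21.37% / 20.32% = 0.6878
β_Farrow = 0.146 × 24.81% / 20.32% = 0.1783
β_Wren = 0.774 × 17.54% / 20.32% = 0.6681
β_Ashcombe = 0.308 × 34.13% / 20.32% = 0.5173
β_P = Σ w_i β_i = 0.09×1.6873 + 0.31×0.3445 + 0.15×0.6878 + 0.16×0.1783 + 0.16×0.6681 + 0.13×0.5173 = 0.5645
E(R_P) = R_f + β_P × MRP = 4.32% + 0.5645 × 5.86% = 7.63%

7.63%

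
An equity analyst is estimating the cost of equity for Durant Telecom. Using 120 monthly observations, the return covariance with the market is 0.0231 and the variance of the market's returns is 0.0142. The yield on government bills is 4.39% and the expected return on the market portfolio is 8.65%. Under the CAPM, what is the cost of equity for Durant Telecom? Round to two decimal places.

11.32%

β = Cov(R_i, R_m) / Var(R_m) = 0.0231 / 0.0142 = 1.6268
MRP = 8.65% − 4.39% = 4.26%
E(R) = R_f + β × MRP = 4.39% + 1.6268 × 4.26% = 11.32%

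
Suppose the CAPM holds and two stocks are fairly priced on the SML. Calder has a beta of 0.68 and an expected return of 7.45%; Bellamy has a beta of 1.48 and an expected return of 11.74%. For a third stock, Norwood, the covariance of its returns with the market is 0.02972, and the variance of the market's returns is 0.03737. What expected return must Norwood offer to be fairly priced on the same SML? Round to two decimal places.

MRP = (11.74% − 7.45%) / (1.48 − 0.68) = 5.3625%
R_f = 7.45% − 0.68 × 5.3625% = 3.8035%
β_Norwood = Cov / Var(R_m) = 0.02972 / 0.03737 = 0.7953
E(R_Norwood) = R_f + β × MRP = 3.8035% + 0.7953 × 5.3625% = 8.07%

8.07%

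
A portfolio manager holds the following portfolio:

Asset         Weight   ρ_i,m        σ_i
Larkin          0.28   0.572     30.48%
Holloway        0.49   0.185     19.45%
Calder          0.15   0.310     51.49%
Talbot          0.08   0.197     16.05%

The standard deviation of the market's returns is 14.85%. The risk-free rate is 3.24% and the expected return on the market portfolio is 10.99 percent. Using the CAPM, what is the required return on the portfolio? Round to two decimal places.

β_Larkin = 0.572 × 30.48% / 14.85% = 1.1740
β_Holloway = 0.185 × 19.45% / 14.85% = 0.2423
β_Calder = 0.310 × 51.49% / 14.85% = 1.0749
β_Talbot = 0.197 × 16.05% / 14.85% = 0.2129
β_P = Σ w_i β_i = 0.28×1.1740 + 0.49×0.2423 + 0.15×1.0749 + 0.08×0.2129 = 0.6257
MRP = 10.99% − 3.24% = 7.75%
E(R_P) = R_f + β_P × MRP = 3.24% + 0.6257 × 7.75% = 8.09%

8.09%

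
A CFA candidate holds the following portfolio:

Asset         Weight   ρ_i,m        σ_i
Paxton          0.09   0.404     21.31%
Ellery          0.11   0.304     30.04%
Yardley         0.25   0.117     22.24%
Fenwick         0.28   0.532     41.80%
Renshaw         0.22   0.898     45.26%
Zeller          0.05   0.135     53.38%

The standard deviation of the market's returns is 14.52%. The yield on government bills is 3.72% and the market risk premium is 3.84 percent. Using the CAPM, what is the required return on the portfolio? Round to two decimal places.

β_Paxton = 0.404 × 21.31% / 14.52% = 0.5929
β_Ellery = 0.304 × 30.04% / 14.52% = 0.6289
β_Yardley = 0.117 × 22.24% / 14.52% = 0.1792
β_Fenwick = 0.532 × 41.80% / 14.52% = 1.5315
β_Renshaw = 0.898 × 45.26% / 14.52% = 2.7991
β_Zeller = 0.135 × 53.38% / 14.52% = 0.4963
β_P = Σ w_i β_i = 0.09×0.5929 + 0.11×0.6289 + 0.25×0.1792 + 0.28×1.5315 + 0.22×2.7991 + 0.05×0.4963 = 1.2368
E(R_P) = R_f + β_P × MRP = 3.72% + 1.2368 × 3.84% = 8.47%

8.47%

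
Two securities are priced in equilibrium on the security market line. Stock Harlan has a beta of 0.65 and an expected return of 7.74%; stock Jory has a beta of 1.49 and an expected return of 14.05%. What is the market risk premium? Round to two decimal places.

Both satisfy E(R) = R_f + β·MRP, so the slope of the SML is
MRP = (14.05% − 7.74%) / (1.49 − 0.65) = 6.31% / 0.84 = 7.5119%

7.51%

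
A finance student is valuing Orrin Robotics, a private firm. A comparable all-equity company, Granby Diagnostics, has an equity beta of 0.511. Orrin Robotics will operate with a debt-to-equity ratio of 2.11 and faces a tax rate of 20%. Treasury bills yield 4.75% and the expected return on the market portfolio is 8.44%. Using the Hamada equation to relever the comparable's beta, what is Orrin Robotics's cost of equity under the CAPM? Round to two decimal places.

9.82%

β_L = β_U × [1 + (1 − t)(D/E)] = 0.511 × [1 + (1 − 0.20) × 2.11]
    = 0.511 × [1 + 0.80 × 2.11] = 0.511 × 2.6880 = 1.3736
MRP = 8.44% − 4.75% = 3.69%
E(R) = R_f + β_L × MRP = 4.75% + 1.3736 × 3.69% = 9.82%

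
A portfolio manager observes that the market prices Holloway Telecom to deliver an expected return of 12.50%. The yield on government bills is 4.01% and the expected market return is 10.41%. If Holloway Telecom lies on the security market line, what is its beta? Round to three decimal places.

MRP = 10.41% − 4.01% = 6.40%
β = (E(R) − R_f) / MRP = (12.50% − 4.01%) / 6.40% = 8.49% / 6.40% = 1.327

1.327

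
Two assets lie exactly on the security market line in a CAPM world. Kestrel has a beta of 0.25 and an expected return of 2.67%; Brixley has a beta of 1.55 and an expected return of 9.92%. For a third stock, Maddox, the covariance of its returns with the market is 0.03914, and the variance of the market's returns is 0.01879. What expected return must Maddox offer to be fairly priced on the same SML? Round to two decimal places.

MRP = (9.92% − 2.67%) / (1.55 − 0.25) = 5.5769%
R_f = 2.67% − 0.25 × 5.5769% = 1.2758%
β_Maddox = Cov / Var(R_m) = 0.03914 / 0.01879 = 2.0830
E(R_Maddox) = R_f + β × MRP = 1.2758% + 2.0830 × 5.5769% = 12.89%

12.89%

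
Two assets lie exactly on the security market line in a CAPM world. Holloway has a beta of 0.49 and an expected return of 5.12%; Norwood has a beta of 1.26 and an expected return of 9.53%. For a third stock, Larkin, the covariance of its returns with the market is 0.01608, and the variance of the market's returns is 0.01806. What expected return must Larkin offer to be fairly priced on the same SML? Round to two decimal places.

7.41%

MRP = (9.53% − 5.12%) / (1.26 − 0.49) = 5.7273%
R_f = 5.12% − 0.49 × 5.7273% = 2.3136%
β_Larkin = Cov / Var(R_m) = 0.01608 / 0.01806 = 0.8904
E(R_Larkin) = R_f + β × MRP = 2.3136% + 0.8904 × 5.7273% = 7.41%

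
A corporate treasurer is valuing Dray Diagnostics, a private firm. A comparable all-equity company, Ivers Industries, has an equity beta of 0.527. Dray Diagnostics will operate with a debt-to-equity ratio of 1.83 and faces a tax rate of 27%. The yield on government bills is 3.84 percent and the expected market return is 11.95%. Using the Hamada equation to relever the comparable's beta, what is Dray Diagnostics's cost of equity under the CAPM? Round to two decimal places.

13.82%

β_L = β_U × [1 + (1 − t)(D/E)] = 0.527 × [1 + (1 − 0.27) × 1.83]
    = 0.527 × [1 + 0.73 × 1.83] = 0.527 × 2.3359 = 1.2310
MRP = 11.95% − 3.84% = 8.11%
E(R) = R_f + β_L × MRP = 3.84% + 1.2310 × 8.11% = 13.82%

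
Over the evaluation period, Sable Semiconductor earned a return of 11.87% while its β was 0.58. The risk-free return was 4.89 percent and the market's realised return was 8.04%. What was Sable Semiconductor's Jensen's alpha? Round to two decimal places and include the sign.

Market excess return = 8.04% − 4.89% = 3.15%
CAPM benchmark = R_f + β(R_m − R_f) = 4.89% + 0.58 × 3.15% = 6.7170%
α = actual − benchmark = 11.87% − 6.7170% = +5.15%

+5.15%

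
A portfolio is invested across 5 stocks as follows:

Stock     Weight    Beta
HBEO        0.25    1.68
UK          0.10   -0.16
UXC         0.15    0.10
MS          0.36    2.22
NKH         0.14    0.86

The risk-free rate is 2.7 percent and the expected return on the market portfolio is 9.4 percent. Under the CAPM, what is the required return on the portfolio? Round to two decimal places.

11.67%

β_P = Σ w_i β_i = 0.25×1.68 + 0.10×-0.16 + 0.15×0.10 + 0.36×2.22 + 0.14×0.86 = 1.3386
MRP = 9.4% − 2.7% = 6.70%
E(R_P) = R_f + β_P × MRP = 2.7% + 1.3386 × 6.7% = 11.67%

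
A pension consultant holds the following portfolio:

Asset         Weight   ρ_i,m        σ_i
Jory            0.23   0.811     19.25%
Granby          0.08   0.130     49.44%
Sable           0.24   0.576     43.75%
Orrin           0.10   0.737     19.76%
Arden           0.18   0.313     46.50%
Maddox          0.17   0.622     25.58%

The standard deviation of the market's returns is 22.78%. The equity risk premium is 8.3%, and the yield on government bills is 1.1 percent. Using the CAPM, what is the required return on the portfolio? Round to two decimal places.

β_Jory = 0.811 × 19.25% / 22.78% = 0.6853
β_Granby = 0.130 × 49.44% / 22.78% = 0.2821
β_Sable = 0.576 × 43.75% / 22.78% = 1.1062
β_Orrin = 0.737 × 19.76% / 22.78% = 0.6393
β_Arden = 0.313 × 46.50% / 22.78% = 0.6389
β_Maddox = 0.622 × 25.58% / 22.78% = 0.6985
β_P = Σ w_i β_i = 0.23×0.6853 + 0.08×0.2821 + 0.24×1.1062 + 0.10×0.6393 + 0.18×0.6389 + 0.17×0.6985 = 0.7434
E(R_P) = R_f + β_P × MRP = 1.1% + 0.7434 × 8.3% = 7.27%

7.27%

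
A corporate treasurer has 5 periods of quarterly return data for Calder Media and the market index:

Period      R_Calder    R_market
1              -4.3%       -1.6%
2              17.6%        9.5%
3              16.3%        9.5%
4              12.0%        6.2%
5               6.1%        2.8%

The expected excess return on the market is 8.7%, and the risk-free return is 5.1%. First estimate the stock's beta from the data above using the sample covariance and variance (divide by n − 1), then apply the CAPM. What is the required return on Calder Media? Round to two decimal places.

Mean R_i = (-4.3 + 17.6 + 16.3 + 12.0 + 6.1) / 5 = 9.5400%
Mean R_m = (-1.6 + 9.5 + 9.5 + 6.2 + 2.8) / 5 = 5.2800%
Σ(R_i − R̄_i)(R_m − R̄_m) = 168.5540  ⇒  Cov = 168.5540 / 4 = 42.1385
Σ(R_m − R̄_m)² = 89.9480  ⇒  Var(R_m) = 89.9480 / 4 = 22.4870
β = Cov / Var(R_m) = 42.1385 / 22.4870 = 1.8739
E(R) = R_f + β × MRP = 5.1% + 1.8739 × 8.7% = 21.40%

21.40%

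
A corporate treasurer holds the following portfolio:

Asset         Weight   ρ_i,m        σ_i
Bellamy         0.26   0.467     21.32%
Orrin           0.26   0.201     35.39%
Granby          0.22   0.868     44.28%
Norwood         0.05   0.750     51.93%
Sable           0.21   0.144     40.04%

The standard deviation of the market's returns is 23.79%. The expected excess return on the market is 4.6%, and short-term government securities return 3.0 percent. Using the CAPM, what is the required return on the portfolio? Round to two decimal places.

β_Bellamy = 0.467 × 21.32% / 23.79% = 0.4185
β_Orrin = 0.201 × 35.39% / 23.79% = 0.2990
β_Granby = 0.868 × 44.28% / 23.79% = 1.6156
β_Norwood = 0.750 × 51.93% / 23.79% = 1.6371
β_Sable = 0.144 × 40.04% / 23.79% = 0.2424
β_P = Σ w_i β_i = 0.26×0.4185 + 0.26×0.2990 + 0.22×1.6156 + 0.05×1.6371 + 0.21×0.2424 = 0.6747
E(R_P) = R_f + β_P × MRP = 3.0% + 0.6747 × 4.6% = 6.10%

6.10%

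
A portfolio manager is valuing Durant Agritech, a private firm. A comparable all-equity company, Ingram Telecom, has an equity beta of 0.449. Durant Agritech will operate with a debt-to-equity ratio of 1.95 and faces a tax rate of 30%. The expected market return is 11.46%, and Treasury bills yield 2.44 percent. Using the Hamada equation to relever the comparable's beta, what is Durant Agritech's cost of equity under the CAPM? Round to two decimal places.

β_L = β_U × [1 + (1 − t)(D/E)] = 0.449 × [1 + (1 − 0.30) × 1.95]
    = 0.449 × [1 + 0.70 × 1.95] = 0.449 × 2.3650 = 1.0619
MRP = 11.46% − 2.44% = 9.02%
E(R) = R_f + β_L × MRP = 2.44% + 1.0619 × 9.02% = 12.02%

12.02%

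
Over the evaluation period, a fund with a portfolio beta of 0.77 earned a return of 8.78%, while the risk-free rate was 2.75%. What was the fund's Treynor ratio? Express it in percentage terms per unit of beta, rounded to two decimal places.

Treynor = (R_P − R_f) / β_P = (8.78% − 2.75%) / 0.7700 = 6.03% / 0.7700 = 7.83%

7.83%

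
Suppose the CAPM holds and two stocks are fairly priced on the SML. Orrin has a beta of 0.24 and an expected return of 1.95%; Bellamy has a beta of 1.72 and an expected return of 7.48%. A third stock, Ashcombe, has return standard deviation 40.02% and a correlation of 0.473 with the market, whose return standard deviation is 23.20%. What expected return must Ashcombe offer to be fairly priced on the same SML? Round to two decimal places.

4.10%

MRP = (7.48% − 1.95%) / (1.72 − 0.24) = 3.7365%
R_f = 1.95% − 0.24 × 3.7365% = 1.0532%
β_Ashcombe = ρ·σ_i/σ_m = 0.473 × 40.02 / 23.20 = 0.8159
E(R_Ashcombe) = R_f + β × MRP = 1.0532% + 0.8159 × 3.7365% = 4.10%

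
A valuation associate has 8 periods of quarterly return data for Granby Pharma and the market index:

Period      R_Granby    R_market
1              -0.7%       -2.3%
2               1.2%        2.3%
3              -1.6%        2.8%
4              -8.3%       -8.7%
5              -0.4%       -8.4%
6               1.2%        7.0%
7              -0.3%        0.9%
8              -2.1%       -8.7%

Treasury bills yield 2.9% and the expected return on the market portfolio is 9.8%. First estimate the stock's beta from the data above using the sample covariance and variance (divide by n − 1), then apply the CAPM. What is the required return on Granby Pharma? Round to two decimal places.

5.04%

Mean R_i = (-0.7 + 1.2 − 1.6 − 8.3 − 0.4 + 1.2 − 0.3 − 2.1) / 8 = -1.3750%
Mean R_m = (-2.3 + 2.3 + 2.8 − 8.7 − 8.4 + 7.0 + 0.9 − 8.7) / 8 = -1.8875%
Σ(R_i − R̄_i)(R_m − R̄_m) = 81.0975  ⇒  Cov = 81.0975 / 7 = 11.5854
Σ(R_m − R̄_m)² = 261.6688  ⇒  Var(R_m) = 261.6688 / 7 = 37.3813
β = Cov / Var(R_m) = 11.5854 / 37.3813 = 0.3099
MRP = 9.8% − 2.9% = 6.90%
E(R) = R_f + β × MRP = 2.9% + 0.3099 × 6.9% = 5.04%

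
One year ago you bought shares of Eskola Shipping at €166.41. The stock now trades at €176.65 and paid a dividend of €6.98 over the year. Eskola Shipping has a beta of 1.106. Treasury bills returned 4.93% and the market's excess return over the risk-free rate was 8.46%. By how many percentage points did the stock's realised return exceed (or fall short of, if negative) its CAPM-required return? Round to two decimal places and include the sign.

-3.94%

Realised HPR = (P1 + D1 − P0) / P0 = (176.65 + 6.98 − 166.41) / 166.41 = 17.22 / 166.41 = 10.3479%
CAPM required = R_f + β·MRP = 4.93% + 1.106 × 8.46% = 14.28676%
α = realised − required = 10.3479% − 14.28676% = -3.94%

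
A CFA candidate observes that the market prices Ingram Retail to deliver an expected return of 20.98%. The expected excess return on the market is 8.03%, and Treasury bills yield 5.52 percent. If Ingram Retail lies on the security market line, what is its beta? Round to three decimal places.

1.925

β = (E(R) − R_f) / MRP = (20.98% − 5.52%) / 8.03% = 15.46% / 8.03% = 1.925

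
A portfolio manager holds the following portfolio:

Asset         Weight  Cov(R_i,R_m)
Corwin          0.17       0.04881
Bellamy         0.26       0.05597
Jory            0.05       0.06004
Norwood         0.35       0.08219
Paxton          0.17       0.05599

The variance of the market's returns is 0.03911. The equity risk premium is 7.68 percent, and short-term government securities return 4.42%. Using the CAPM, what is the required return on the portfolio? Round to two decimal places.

β_Corwin = 0.04881 / 0.03911 = 1.2480
β_Bellamy = 0.05597 / 0.03911 = 1.4311
β_Jory = 0.06004 / 0.03911 = 1.5352
β_Norwood = 0.08219 / 0.03911 = 2.1015
β_Paxton = 0.05599 / 0.03911 = 1.4316
β_P = Σ w_i β_i = 0.17×1.2480 + 0.26×1.4311 + 0.05×1.5352 + 0.35×2.1015 + 0.17×1.4316 = 1.6399
E(R_P) = R_f + β_P × MRP = 4.42% + 1.6399 × 7.68% = 17.01%

17.01%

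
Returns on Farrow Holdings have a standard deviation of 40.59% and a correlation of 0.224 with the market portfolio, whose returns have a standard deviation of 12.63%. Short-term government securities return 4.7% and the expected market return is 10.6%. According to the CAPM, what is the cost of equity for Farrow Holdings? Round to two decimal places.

8.95%

β = ρ × σ_i / σ_m = 0.224 × 40.59% / 12.63% = 0.7199
MRP = 10.6% − 4.7% = 5.90%
E(R) = 4.7% + 0.7199 × 5.9% = 8.95%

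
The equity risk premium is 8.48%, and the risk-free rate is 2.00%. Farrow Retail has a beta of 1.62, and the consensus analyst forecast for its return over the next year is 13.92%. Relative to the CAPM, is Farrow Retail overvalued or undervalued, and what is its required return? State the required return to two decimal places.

Overvalued; required return 15.74%

Required return = R_f + β·MRP = 2.00% + 1.62 × 8.48% = 15.74%
Forecast 13.92% < required 15.74% → the stock plots below the SML → overvalued.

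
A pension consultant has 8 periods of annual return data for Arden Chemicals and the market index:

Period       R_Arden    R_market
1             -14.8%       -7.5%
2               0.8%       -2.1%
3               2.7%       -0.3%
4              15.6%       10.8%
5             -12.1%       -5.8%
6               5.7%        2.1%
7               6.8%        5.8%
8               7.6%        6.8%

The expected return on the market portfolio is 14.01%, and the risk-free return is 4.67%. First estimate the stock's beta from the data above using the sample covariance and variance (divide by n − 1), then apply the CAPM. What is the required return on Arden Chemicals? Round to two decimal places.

Mean R_i = (-14.8 + 0.8 + 2.7 + 15.6 − 12.1 + 5.7 + 6.8 + 7.6) / 8 = 1.5375%
Mean R_m = (-7.5 − 2.1 − 0.3 + 10.8 − 5.8 + 2.1 + 5.8 + 6.8) / 8 = 1.2250%
Σ(R_i − R̄_i)(R_m − R̄_m) = 435.1925  ⇒  Cov = 435.1925 / 7 = 62.1704
Σ(R_m − R̄_m)² = 283.3150  ⇒  Var(R_m) = 283.3150 / 7 = 40.4736
β = Cov / Var(R_m) = 62.1704 / 40.4736 = 1.5361
MRP = 14.01% − 4.67% = 9.34%
E(R) = R_f + β × MRP = 4.67% + 1.5361 × 9.34% = 19.02%

19.02%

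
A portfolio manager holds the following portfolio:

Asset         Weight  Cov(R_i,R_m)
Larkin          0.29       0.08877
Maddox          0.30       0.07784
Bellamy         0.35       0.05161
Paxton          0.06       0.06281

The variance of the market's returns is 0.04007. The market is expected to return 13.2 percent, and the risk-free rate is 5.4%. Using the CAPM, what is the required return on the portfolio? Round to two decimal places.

β_Larkin = 0.08877 / 0.04007 = 2.2154
β_Maddox = 0.07784 / 0.04007 = 1.9426
β_Bellamy = 0.05161 / 0.04007 = 1.2880
β_Paxton = 0.06281 / 0.04007 = 1.5675
β_P = Σ w_i β_i = 0.29×2.2154 + 0.30×1.9426 + 0.35×1.2880 + 0.06×1.5675 = 1.7701
MRP = 13.2% − 5.4% = 7.80%
E(R_P) = R_f + β_P × MRP = 5.4% + 1.7701 × 7.8% = 19.21%

19.21%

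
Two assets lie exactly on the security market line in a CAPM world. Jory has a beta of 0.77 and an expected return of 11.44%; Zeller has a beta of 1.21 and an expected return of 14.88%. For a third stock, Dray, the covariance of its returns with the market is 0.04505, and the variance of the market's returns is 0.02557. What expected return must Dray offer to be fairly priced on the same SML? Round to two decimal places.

MRP = (14.88% − 11.44%) / (1.21 − 0.77) = 7.8182%
R_f = 11.44% − 0.77 × 7.8182% = 5.4200%
β_Dray = Cov / Var(R_m) = 0.04505 / 0.02557 = 1.7618
E(R_Dray) = R_f + β × MRP = 5.4200% + 1.7618 × 7.8182% = 19.19%

19.19%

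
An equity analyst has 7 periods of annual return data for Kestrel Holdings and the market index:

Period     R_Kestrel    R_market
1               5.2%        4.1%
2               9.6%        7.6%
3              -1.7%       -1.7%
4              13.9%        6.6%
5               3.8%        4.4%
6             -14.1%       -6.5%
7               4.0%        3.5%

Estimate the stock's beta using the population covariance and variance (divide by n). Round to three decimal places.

1.737

Mean R_i = (5.2 + 9.6 − 1.7 + 13.9 + 3.8 − 14.1 + 4.0) / 7 = 2.9571%
Mean R_m = (4.1 + 7.6 − 1.7 + 6.6 + 4.4 − 6.5 + 3.5) / 7 = 2.5714%
Σ(R_i − R̄_i)(R_m − R̄_m) = 258.0514  ⇒  Cov = 258.0514 / 7 = 36.8645
Σ(R_m − R̄_m)² = 148.5943  ⇒  Var(R_m) = 148.5943 / 7 = 21.2278
β = Cov / Var(R_m) = 36.8645 / 21.2278 = 1.7366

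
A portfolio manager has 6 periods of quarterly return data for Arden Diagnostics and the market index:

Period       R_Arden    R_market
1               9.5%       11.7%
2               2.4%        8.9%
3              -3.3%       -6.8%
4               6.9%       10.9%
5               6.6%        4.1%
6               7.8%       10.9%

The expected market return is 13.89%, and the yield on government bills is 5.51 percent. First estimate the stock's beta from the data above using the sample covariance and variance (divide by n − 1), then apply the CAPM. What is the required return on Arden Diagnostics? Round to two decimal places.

Mean R_i = (9.5 + 2.4 − 3.3 + 6.9 + 6.6 + 7.8) / 6 = 4.9833%
Mean R_m = (11.7 + 8.9 − 6.8 + 10.9 + 4.1 + 10.9) / 6 = 6.6167%
Σ(R_i − R̄_i)(R_m − R̄_m) = 144.4017  ⇒  Cov = 144.4017 / 5 = 28.8803
Σ(R_m − R̄_m)² = 254.0883  ⇒  Var(R_m) = 254.0883 / 5 = 50.8177
β = Cov / Var(R_m) = 28.8803 / 50.8177 = 0.5683
MRP = 13.89% − 5.51% = 8.38%
E(R) = R_f + β × MRP = 5.51% + 0.5683 × 8.38% = 10.27%

10.27%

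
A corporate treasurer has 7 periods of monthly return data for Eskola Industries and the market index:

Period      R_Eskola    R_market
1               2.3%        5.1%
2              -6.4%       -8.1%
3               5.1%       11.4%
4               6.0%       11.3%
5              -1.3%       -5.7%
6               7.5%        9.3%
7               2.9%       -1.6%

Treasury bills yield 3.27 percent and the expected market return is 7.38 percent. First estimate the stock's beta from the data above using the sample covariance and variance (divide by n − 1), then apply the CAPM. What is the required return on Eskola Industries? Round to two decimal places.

5.43%

Mean R_i = (2.3 − 6.4 + 5.1 + 6.0 − 1.3 + 7.5 + 2.9) / 7 = 2.3000%
Mean R_m = (5.1 − 8.1 + 11.4 + 11.3 − 5.7 + 9.3 − 1.6) / 7 = 3.1000%
Σ(R_i − R̄_i)(R_m − R̄_m) = 212.1200  ⇒  Cov = 212.1200 / 6 = 35.3533
Σ(R_m − R̄_m)² = 403.5400  ⇒  Var(R_m) = 403.5400 / 6 = 67.2567
β = Cov / Var(R_m) = 35.3533 / 67.2567 = 0.5256
MRP = 7.38% − 3.27% = 4.11%
E(R) = R_f + β × MRP = 3.27% + 0.5256 × 4.11% = 5.43%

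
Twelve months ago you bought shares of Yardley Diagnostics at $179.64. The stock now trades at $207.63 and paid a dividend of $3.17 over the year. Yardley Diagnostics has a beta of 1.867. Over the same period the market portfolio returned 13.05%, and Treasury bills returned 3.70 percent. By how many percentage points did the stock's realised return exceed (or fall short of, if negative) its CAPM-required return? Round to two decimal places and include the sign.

-3.81%

Realised HPR = (P1 + D1 − P0) / P0 = (207.63 + 3.17 − 179.64) / 179.64 = 31.16 / 179.64 = 17.3458%
MRP = 13.05% − 3.70% = 9.35%
CAPM required = R_f + β·MRP = 3.70% + 1.867 × 9.35% = 21.15645%
α = realised − required = 17.3458% − 21.15645% = -3.81%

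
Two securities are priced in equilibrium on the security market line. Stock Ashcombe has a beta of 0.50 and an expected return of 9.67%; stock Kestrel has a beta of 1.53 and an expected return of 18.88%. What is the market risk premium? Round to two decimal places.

8.94%

Both satisfy E(R) = R_f + β·MRP, so the slope of the SML is
MRP = (18.88% − 9.67%) / (1.53 − 0.50) = 9.21% / 1.03 = 8.9417%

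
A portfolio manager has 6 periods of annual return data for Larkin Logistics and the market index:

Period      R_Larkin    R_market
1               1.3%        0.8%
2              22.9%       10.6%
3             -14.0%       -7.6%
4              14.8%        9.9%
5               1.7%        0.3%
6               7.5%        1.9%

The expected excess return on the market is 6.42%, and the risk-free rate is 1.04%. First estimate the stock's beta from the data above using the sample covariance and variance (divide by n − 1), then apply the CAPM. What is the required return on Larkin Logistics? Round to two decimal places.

12.77%

Mean R_i = (1.3 + 22.9 − 14.0 + 14.8 + 1.7 + 7.5) / 6 = 5.7000%
Mean R_m = (0.8 + 10.6 − 7.6 + 9.9 + 0.3 + 1.9) / 6 = 2.6500%
Σ(R_i − R̄_i)(R_m − R̄_m) = 420.8300  ⇒  Cov = 420.8300 / 5 = 84.1660
Σ(R_m − R̄_m)² = 230.3350  ⇒  Var(R_m) = 230.3350 / 5 = 46.0670
β = Cov / Var(R_m) = 84.1660 / 46.0670 = 1.8270
E(R) = R_f + β × MRP = 1.04% + 1.8270 × 6.42% = 12.77%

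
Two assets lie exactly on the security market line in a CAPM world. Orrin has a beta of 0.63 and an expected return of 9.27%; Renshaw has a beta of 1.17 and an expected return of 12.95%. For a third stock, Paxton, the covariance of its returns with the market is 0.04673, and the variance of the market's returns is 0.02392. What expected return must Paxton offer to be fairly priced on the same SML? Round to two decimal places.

18.29%

MRP = (12.95% − 9.27%) / (1.17 − 0.63) = 6.8148%
R_f = 9.27% − 0.63 × 6.8148% = 4.9767%
β_Paxton = Cov / Var(R_m) = 0.04673 / 0.02392 = 1.9536
E(R_Paxton) = R_f + β × MRP = 4.9767% + 1.9536 × 6.8148% = 18.29%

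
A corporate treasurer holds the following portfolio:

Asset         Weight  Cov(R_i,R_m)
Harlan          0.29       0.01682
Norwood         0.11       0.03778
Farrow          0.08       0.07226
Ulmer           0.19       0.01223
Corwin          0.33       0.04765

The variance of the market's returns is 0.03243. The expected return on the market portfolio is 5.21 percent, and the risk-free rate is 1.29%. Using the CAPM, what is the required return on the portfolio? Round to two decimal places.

5.26%

β_Harlan = 0.01682 / 0.03243 = 0.5187
β_Norwood = 0.03778 / 0.03243 = 1.1650
β_Farrow = 0.07226 / 0.03243 = 2.2282
β_Ulmer = 0.01223 / 0.03243 = 0.3771
β_Corwin = 0.04765 / 0.03243 = 1.4693
β_P = Σ w_i β_i = 0.29×0.5187 + 0.11×1.1650 + 0.08×2.2282 + 0.19×0.3771 + 0.33×1.4693 = 1.0133
MRP = 5.21% − 1.29% = 3.92%
E(R_P) = R_f + β_P × MRP = 1.29% + 1.0133 × 3.92% = 5.26%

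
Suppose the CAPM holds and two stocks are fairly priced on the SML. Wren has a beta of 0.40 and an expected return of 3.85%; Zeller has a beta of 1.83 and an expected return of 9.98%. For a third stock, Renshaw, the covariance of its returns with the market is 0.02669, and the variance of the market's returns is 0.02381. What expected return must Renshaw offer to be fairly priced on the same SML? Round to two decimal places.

MRP = (9.98% − 3.85%) / (1.83 − 0.40) = 4.2867%
R_f = 3.85% − 0.40 × 4.2867% = 2.1353%
β_Renshaw = Cov / Var(R_m) = 0.02669 / 0.02381 = 1.1210
E(R_Renshaw) = R_f + β × MRP = 2.1353% + 1.1210 × 4.2867% = 6.94%

6.94%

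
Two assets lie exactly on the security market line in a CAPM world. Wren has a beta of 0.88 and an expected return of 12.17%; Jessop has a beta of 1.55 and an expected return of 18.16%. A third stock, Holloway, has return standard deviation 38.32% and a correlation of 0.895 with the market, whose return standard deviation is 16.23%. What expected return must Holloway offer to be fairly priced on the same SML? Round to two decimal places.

23.19%

MRP = (18.16% − 12.17%) / (1.55 − 0.88) = 8.9403%
R_f = 12.17% − 0.88 × 8.9403% = 4.3025%
β_Holloway = ρ·σ_i/σ_m = 0.895 × 38.32 / 16.23 = 2.1131
E(R_Holloway) = R_f + β × MRP = 4.3025% + 2.1131 × 8.9403% = 23.19%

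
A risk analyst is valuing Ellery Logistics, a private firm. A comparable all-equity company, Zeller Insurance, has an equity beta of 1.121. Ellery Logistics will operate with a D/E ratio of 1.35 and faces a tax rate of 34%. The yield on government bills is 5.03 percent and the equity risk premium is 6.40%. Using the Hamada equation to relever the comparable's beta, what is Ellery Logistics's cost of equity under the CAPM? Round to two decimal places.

18.60%

β_L = β_U × [1 + (1 − t)(D/E)] = 1.121 × [1 + (1 − 0.34) × 1.35]
    = 1.121 × [1 + 0.66 × 1.35] = 1.121 × 1.8910 = 2.1198
E(R) = R_f + β_L × MRP = 5.03% + 2.1198 × 6.40% = 18.60%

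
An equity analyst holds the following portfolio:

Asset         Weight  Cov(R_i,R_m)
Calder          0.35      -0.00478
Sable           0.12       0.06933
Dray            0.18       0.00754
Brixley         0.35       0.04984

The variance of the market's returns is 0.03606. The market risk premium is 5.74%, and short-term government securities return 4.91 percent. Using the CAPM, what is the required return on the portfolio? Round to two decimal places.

8.96%

β_Calder = -0.00478 / 0.03606 = -0.1326
β_Sable = 0.06933 / 0.03606 = 1.9226
β_Dray = 0.00754 / 0.03606 = 0.2091
β_Brixley = 0.04984 / 0.03606 = 1.3821
β_P = Σ w_i β_i = 0.35×-0.1326 + 0.12×1.9226 + 0.18×0.2091 + 0.35×1.3821 = 0.7057
E(R_P) = R_f + β_P × MRP = 4.91% + 0.7057 × 5.74% = 8.96%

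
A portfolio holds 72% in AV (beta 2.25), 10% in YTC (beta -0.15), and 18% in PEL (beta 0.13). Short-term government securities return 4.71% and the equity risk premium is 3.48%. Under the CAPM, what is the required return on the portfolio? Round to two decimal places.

β_P = Σ w_i β_i = 0.72×2.25 + 0.10×-0.15 + 0.18×0.13 = 1.6284
E(R_P) = R_f + β_P × MRP = 4.71% + 1.6284 × 3.48% = 10.38%

10.38%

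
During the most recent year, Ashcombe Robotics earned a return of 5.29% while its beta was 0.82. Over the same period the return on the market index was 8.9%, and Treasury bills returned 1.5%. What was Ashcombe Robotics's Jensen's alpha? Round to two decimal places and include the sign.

-2.28%

Market excess return = 8.9% − 1.5% = 7.40%
CAPM benchmark = R_f + β(R_m − R_f) = 1.5% + 0.82 × 7.4% = 7.5680%
α = actual − benchmark = 5.29% − 7.5680% = -2.28%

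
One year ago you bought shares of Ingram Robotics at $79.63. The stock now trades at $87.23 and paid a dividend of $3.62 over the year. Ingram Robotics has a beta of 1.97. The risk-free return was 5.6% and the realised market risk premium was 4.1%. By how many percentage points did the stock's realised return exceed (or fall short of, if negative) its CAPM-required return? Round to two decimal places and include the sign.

Realised HPR = (P1 + D1 − P0) / P0 = (87.23 + 3.62 − 79.63) / 79.63 = 11.22 / 79.63 = 14.0902%
CAPM required = R_f + β·MRP = 5.6% + 1.97 × 4.1% = 13.6770%
α = realised − required = 14.0902% − 13.6770% = +0.41%

+0.41%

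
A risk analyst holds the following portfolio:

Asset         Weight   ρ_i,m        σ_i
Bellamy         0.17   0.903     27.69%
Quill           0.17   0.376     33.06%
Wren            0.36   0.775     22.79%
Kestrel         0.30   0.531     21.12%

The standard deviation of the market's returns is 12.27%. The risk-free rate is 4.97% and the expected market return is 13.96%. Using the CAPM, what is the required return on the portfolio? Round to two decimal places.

β_Bellamy = 0.903 × 27.69% / 12.27% = 2.0378
β_Quill = 0.376 × 33.06% / 12.27% = 1.0131
β_Wren = 0.775 × 22.79% / 12.27% = 1.4395
β_Kestrel = 0.531 × 21.12% / 12.27% = 0.9140
β_P = Σ w_i β_i = 0.17×2.0378 + 0.17×1.0131 + 0.36×1.4395 + 0.30×0.9140 = 1.3111
MRP = 13.96% − 4.97% = 8.99%
E(R_P) = R_f + β_P × MRP = 4.97% + 1.3111 × 8.99% = 16.76%

16.76%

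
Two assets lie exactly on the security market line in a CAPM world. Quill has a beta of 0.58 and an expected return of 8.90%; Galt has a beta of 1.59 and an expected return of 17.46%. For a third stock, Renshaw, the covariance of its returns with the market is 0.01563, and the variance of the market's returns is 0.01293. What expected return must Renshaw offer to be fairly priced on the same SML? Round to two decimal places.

14.23%

MRP = (17.46% − 8.90%) / (1.59 − 0.58) = 8.4752%
R_f = 8.90% − 0.58 × 8.4752% = 3.9844%
β_Renshaw = Cov / Var(R_m) = 0.01563 / 0.01293 = 1.2088
E(R_Renshaw) = R_f + β × MRP = 3.9844% + 1.2088 × 8.4752% = 14.23%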